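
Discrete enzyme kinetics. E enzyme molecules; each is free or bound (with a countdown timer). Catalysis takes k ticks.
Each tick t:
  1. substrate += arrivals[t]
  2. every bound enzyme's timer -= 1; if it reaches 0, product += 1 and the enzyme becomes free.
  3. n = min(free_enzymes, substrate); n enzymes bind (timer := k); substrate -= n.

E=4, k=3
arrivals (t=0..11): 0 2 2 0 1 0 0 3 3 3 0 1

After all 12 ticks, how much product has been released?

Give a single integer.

Answer: 9

Derivation:
t=0: arr=0 -> substrate=0 bound=0 product=0
t=1: arr=2 -> substrate=0 bound=2 product=0
t=2: arr=2 -> substrate=0 bound=4 product=0
t=3: arr=0 -> substrate=0 bound=4 product=0
t=4: arr=1 -> substrate=0 bound=3 product=2
t=5: arr=0 -> substrate=0 bound=1 product=4
t=6: arr=0 -> substrate=0 bound=1 product=4
t=7: arr=3 -> substrate=0 bound=3 product=5
t=8: arr=3 -> substrate=2 bound=4 product=5
t=9: arr=3 -> substrate=5 bound=4 product=5
t=10: arr=0 -> substrate=2 bound=4 product=8
t=11: arr=1 -> substrate=2 bound=4 product=9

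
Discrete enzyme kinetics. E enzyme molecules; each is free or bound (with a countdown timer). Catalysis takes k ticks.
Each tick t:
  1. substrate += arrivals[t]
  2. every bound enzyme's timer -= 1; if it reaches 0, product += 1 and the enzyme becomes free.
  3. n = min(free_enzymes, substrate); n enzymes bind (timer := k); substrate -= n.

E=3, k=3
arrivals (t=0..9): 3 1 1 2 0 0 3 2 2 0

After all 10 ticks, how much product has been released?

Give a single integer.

Answer: 9

Derivation:
t=0: arr=3 -> substrate=0 bound=3 product=0
t=1: arr=1 -> substrate=1 bound=3 product=0
t=2: arr=1 -> substrate=2 bound=3 product=0
t=3: arr=2 -> substrate=1 bound=3 product=3
t=4: arr=0 -> substrate=1 bound=3 product=3
t=5: arr=0 -> substrate=1 bound=3 product=3
t=6: arr=3 -> substrate=1 bound=3 product=6
t=7: arr=2 -> substrate=3 bound=3 product=6
t=8: arr=2 -> substrate=5 bound=3 product=6
t=9: arr=0 -> substrate=2 bound=3 product=9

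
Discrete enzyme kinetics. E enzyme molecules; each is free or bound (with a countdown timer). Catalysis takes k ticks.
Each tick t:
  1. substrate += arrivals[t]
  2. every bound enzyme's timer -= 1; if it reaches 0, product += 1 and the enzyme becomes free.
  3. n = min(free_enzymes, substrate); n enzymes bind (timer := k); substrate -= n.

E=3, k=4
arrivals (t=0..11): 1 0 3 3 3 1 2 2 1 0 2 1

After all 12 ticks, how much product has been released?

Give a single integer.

t=0: arr=1 -> substrate=0 bound=1 product=0
t=1: arr=0 -> substrate=0 bound=1 product=0
t=2: arr=3 -> substrate=1 bound=3 product=0
t=3: arr=3 -> substrate=4 bound=3 product=0
t=4: arr=3 -> substrate=6 bound=3 product=1
t=5: arr=1 -> substrate=7 bound=3 product=1
t=6: arr=2 -> substrate=7 bound=3 product=3
t=7: arr=2 -> substrate=9 bound=3 product=3
t=8: arr=1 -> substrate=9 bound=3 product=4
t=9: arr=0 -> substrate=9 bound=3 product=4
t=10: arr=2 -> substrate=9 bound=3 product=6
t=11: arr=1 -> substrate=10 bound=3 product=6

Answer: 6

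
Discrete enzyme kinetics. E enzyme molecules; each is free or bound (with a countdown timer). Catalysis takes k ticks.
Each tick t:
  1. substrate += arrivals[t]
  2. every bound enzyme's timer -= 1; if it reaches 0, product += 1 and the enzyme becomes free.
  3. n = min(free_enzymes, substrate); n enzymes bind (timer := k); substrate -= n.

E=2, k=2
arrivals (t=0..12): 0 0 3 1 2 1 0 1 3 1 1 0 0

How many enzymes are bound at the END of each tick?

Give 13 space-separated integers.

t=0: arr=0 -> substrate=0 bound=0 product=0
t=1: arr=0 -> substrate=0 bound=0 product=0
t=2: arr=3 -> substrate=1 bound=2 product=0
t=3: arr=1 -> substrate=2 bound=2 product=0
t=4: arr=2 -> substrate=2 bound=2 product=2
t=5: arr=1 -> substrate=3 bound=2 product=2
t=6: arr=0 -> substrate=1 bound=2 product=4
t=7: arr=1 -> substrate=2 bound=2 product=4
t=8: arr=3 -> substrate=3 bound=2 product=6
t=9: arr=1 -> substrate=4 bound=2 product=6
t=10: arr=1 -> substrate=3 bound=2 product=8
t=11: arr=0 -> substrate=3 bound=2 product=8
t=12: arr=0 -> substrate=1 bound=2 product=10

Answer: 0 0 2 2 2 2 2 2 2 2 2 2 2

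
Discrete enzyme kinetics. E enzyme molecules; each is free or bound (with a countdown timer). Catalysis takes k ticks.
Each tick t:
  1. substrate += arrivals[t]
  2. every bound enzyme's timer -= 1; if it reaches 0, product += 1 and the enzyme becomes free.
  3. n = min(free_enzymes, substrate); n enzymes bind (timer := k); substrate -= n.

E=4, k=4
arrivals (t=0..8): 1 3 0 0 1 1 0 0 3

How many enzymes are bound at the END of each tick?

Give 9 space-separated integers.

t=0: arr=1 -> substrate=0 bound=1 product=0
t=1: arr=3 -> substrate=0 bound=4 product=0
t=2: arr=0 -> substrate=0 bound=4 product=0
t=3: arr=0 -> substrate=0 bound=4 product=0
t=4: arr=1 -> substrate=0 bound=4 product=1
t=5: arr=1 -> substrate=0 bound=2 product=4
t=6: arr=0 -> substrate=0 bound=2 product=4
t=7: arr=0 -> substrate=0 bound=2 product=4
t=8: arr=3 -> substrate=0 bound=4 product=5

Answer: 1 4 4 4 4 2 2 2 4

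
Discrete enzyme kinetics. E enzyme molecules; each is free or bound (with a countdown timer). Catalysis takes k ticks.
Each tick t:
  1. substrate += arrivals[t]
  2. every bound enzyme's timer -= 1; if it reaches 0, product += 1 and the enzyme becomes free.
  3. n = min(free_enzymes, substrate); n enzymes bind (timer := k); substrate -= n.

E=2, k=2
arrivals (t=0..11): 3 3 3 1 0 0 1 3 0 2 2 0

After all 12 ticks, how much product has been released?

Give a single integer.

t=0: arr=3 -> substrate=1 bound=2 product=0
t=1: arr=3 -> substrate=4 bound=2 product=0
t=2: arr=3 -> substrate=5 bound=2 product=2
t=3: arr=1 -> substrate=6 bound=2 product=2
t=4: arr=0 -> substrate=4 bound=2 product=4
t=5: arr=0 -> substrate=4 bound=2 product=4
t=6: arr=1 -> substrate=3 bound=2 product=6
t=7: arr=3 -> substrate=6 bound=2 product=6
t=8: arr=0 -> substrate=4 bound=2 product=8
t=9: arr=2 -> substrate=6 bound=2 product=8
t=10: arr=2 -> substrate=6 bound=2 product=10
t=11: arr=0 -> substrate=6 bound=2 product=10

Answer: 10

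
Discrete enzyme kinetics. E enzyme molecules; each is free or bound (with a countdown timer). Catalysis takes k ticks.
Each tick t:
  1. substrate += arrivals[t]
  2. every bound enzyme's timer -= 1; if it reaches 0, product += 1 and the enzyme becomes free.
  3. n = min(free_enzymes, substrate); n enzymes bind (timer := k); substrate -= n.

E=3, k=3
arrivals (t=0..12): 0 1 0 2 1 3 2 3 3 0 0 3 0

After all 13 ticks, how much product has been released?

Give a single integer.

Answer: 9

Derivation:
t=0: arr=0 -> substrate=0 bound=0 product=0
t=1: arr=1 -> substrate=0 bound=1 product=0
t=2: arr=0 -> substrate=0 bound=1 product=0
t=3: arr=2 -> substrate=0 bound=3 product=0
t=4: arr=1 -> substrate=0 bound=3 product=1
t=5: arr=3 -> substrate=3 bound=3 product=1
t=6: arr=2 -> substrate=3 bound=3 product=3
t=7: arr=3 -> substrate=5 bound=3 product=4
t=8: arr=3 -> substrate=8 bound=3 product=4
t=9: arr=0 -> substrate=6 bound=3 product=6
t=10: arr=0 -> substrate=5 bound=3 product=7
t=11: arr=3 -> substrate=8 bound=3 product=7
t=12: arr=0 -> substrate=6 bound=3 product=9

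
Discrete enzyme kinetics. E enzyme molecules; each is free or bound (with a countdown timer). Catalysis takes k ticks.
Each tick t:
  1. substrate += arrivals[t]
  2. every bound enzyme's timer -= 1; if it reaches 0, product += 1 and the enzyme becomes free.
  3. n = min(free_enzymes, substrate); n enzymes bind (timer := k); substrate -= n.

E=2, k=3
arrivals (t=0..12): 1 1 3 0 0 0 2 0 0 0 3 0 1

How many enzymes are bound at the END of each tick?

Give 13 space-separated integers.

t=0: arr=1 -> substrate=0 bound=1 product=0
t=1: arr=1 -> substrate=0 bound=2 product=0
t=2: arr=3 -> substrate=3 bound=2 product=0
t=3: arr=0 -> substrate=2 bound=2 product=1
t=4: arr=0 -> substrate=1 bound=2 product=2
t=5: arr=0 -> substrate=1 bound=2 product=2
t=6: arr=2 -> substrate=2 bound=2 product=3
t=7: arr=0 -> substrate=1 bound=2 product=4
t=8: arr=0 -> substrate=1 bound=2 product=4
t=9: arr=0 -> substrate=0 bound=2 product=5
t=10: arr=3 -> substrate=2 bound=2 product=6
t=11: arr=0 -> substrate=2 bound=2 product=6
t=12: arr=1 -> substrate=2 bound=2 product=7

Answer: 1 2 2 2 2 2 2 2 2 2 2 2 2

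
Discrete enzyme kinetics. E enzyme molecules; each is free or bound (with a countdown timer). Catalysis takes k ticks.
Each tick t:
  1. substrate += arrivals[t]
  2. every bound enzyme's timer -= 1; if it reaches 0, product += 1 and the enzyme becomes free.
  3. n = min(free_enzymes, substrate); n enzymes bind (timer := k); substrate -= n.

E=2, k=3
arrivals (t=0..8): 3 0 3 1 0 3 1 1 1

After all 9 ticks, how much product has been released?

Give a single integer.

t=0: arr=3 -> substrate=1 bound=2 product=0
t=1: arr=0 -> substrate=1 bound=2 product=0
t=2: arr=3 -> substrate=4 bound=2 product=0
t=3: arr=1 -> substrate=3 bound=2 product=2
t=4: arr=0 -> substrate=3 bound=2 product=2
t=5: arr=3 -> substrate=6 bound=2 product=2
t=6: arr=1 -> substrate=5 bound=2 product=4
t=7: arr=1 -> substrate=6 bound=2 product=4
t=8: arr=1 -> substrate=7 bound=2 product=4

Answer: 4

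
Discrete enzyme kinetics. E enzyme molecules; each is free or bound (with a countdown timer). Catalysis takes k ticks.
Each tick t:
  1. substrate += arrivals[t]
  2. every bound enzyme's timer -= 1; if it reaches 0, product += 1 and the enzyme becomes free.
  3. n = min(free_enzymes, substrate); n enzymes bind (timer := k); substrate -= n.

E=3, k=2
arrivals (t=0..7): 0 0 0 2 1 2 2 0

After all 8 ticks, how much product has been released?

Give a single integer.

t=0: arr=0 -> substrate=0 bound=0 product=0
t=1: arr=0 -> substrate=0 bound=0 product=0
t=2: arr=0 -> substrate=0 bound=0 product=0
t=3: arr=2 -> substrate=0 bound=2 product=0
t=4: arr=1 -> substrate=0 bound=3 product=0
t=5: arr=2 -> substrate=0 bound=3 product=2
t=6: arr=2 -> substrate=1 bound=3 product=3
t=7: arr=0 -> substrate=0 bound=2 product=5

Answer: 5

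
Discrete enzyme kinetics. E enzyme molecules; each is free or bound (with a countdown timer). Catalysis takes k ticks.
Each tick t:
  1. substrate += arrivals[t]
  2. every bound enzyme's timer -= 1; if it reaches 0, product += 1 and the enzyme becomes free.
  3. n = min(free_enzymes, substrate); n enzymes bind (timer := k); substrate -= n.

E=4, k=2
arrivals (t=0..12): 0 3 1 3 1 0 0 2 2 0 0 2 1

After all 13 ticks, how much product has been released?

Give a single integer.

Answer: 12

Derivation:
t=0: arr=0 -> substrate=0 bound=0 product=0
t=1: arr=3 -> substrate=0 bound=3 product=0
t=2: arr=1 -> substrate=0 bound=4 product=0
t=3: arr=3 -> substrate=0 bound=4 product=3
t=4: arr=1 -> substrate=0 bound=4 product=4
t=5: arr=0 -> substrate=0 bound=1 product=7
t=6: arr=0 -> substrate=0 bound=0 product=8
t=7: arr=2 -> substrate=0 bound=2 product=8
t=8: arr=2 -> substrate=0 bound=4 product=8
t=9: arr=0 -> substrate=0 bound=2 product=10
t=10: arr=0 -> substrate=0 bound=0 product=12
t=11: arr=2 -> substrate=0 bound=2 product=12
t=12: arr=1 -> substrate=0 bound=3 product=12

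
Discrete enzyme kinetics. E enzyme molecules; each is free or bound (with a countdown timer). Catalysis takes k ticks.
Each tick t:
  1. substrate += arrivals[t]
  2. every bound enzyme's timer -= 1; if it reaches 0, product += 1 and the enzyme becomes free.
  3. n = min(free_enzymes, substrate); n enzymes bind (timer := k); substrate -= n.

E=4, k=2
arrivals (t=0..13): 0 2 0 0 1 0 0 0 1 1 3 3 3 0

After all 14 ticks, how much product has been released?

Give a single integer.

Answer: 9

Derivation:
t=0: arr=0 -> substrate=0 bound=0 product=0
t=1: arr=2 -> substrate=0 bound=2 product=0
t=2: arr=0 -> substrate=0 bound=2 product=0
t=3: arr=0 -> substrate=0 bound=0 product=2
t=4: arr=1 -> substrate=0 bound=1 product=2
t=5: arr=0 -> substrate=0 bound=1 product=2
t=6: arr=0 -> substrate=0 bound=0 product=3
t=7: arr=0 -> substrate=0 bound=0 product=3
t=8: arr=1 -> substrate=0 bound=1 product=3
t=9: arr=1 -> substrate=0 bound=2 product=3
t=10: arr=3 -> substrate=0 bound=4 product=4
t=11: arr=3 -> substrate=2 bound=4 product=5
t=12: arr=3 -> substrate=2 bound=4 product=8
t=13: arr=0 -> substrate=1 bound=4 product=9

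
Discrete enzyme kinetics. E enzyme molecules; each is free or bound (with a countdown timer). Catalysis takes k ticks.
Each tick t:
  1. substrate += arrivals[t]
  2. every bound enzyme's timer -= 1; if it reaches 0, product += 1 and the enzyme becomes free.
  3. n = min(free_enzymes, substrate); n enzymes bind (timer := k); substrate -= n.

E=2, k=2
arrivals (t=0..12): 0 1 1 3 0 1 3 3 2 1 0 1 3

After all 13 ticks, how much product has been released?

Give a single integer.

Answer: 10

Derivation:
t=0: arr=0 -> substrate=0 bound=0 product=0
t=1: arr=1 -> substrate=0 bound=1 product=0
t=2: arr=1 -> substrate=0 bound=2 product=0
t=3: arr=3 -> substrate=2 bound=2 product=1
t=4: arr=0 -> substrate=1 bound=2 product=2
t=5: arr=1 -> substrate=1 bound=2 product=3
t=6: arr=3 -> substrate=3 bound=2 product=4
t=7: arr=3 -> substrate=5 bound=2 product=5
t=8: arr=2 -> substrate=6 bound=2 product=6
t=9: arr=1 -> substrate=6 bound=2 product=7
t=10: arr=0 -> substrate=5 bound=2 product=8
t=11: arr=1 -> substrate=5 bound=2 product=9
t=12: arr=3 -> substrate=7 bound=2 product=10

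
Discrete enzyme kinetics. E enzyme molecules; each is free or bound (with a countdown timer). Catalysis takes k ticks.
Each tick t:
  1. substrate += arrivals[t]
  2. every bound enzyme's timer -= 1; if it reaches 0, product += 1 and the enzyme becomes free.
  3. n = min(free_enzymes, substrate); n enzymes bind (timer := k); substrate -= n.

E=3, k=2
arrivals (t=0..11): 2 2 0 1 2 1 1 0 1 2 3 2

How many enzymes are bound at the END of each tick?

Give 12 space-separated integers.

t=0: arr=2 -> substrate=0 bound=2 product=0
t=1: arr=2 -> substrate=1 bound=3 product=0
t=2: arr=0 -> substrate=0 bound=2 product=2
t=3: arr=1 -> substrate=0 bound=2 product=3
t=4: arr=2 -> substrate=0 bound=3 product=4
t=5: arr=1 -> substrate=0 bound=3 product=5
t=6: arr=1 -> substrate=0 bound=2 product=7
t=7: arr=0 -> substrate=0 bound=1 product=8
t=8: arr=1 -> substrate=0 bound=1 product=9
t=9: arr=2 -> substrate=0 bound=3 product=9
t=10: arr=3 -> substrate=2 bound=3 product=10
t=11: arr=2 -> substrate=2 bound=3 product=12

Answer: 2 3 2 2 3 3 2 1 1 3 3 3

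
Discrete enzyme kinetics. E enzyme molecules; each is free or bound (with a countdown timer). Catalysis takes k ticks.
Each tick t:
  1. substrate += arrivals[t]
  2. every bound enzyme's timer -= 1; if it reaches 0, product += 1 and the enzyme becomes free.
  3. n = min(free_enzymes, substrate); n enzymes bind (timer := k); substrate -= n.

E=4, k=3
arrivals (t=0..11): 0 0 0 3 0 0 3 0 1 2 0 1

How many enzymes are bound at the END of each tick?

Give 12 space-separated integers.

Answer: 0 0 0 3 3 3 3 3 4 3 3 3

Derivation:
t=0: arr=0 -> substrate=0 bound=0 product=0
t=1: arr=0 -> substrate=0 bound=0 product=0
t=2: arr=0 -> substrate=0 bound=0 product=0
t=3: arr=3 -> substrate=0 bound=3 product=0
t=4: arr=0 -> substrate=0 bound=3 product=0
t=5: arr=0 -> substrate=0 bound=3 product=0
t=6: arr=3 -> substrate=0 bound=3 product=3
t=7: arr=0 -> substrate=0 bound=3 product=3
t=8: arr=1 -> substrate=0 bound=4 product=3
t=9: arr=2 -> substrate=0 bound=3 product=6
t=10: arr=0 -> substrate=0 bound=3 product=6
t=11: arr=1 -> substrate=0 bound=3 product=7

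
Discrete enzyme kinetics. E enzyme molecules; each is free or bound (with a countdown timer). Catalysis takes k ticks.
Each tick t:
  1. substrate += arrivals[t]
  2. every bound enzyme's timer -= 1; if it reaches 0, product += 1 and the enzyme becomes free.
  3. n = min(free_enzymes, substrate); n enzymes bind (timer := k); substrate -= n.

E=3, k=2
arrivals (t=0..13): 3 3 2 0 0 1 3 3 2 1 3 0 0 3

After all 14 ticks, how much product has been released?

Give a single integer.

Answer: 18

Derivation:
t=0: arr=3 -> substrate=0 bound=3 product=0
t=1: arr=3 -> substrate=3 bound=3 product=0
t=2: arr=2 -> substrate=2 bound=3 product=3
t=3: arr=0 -> substrate=2 bound=3 product=3
t=4: arr=0 -> substrate=0 bound=2 product=6
t=5: arr=1 -> substrate=0 bound=3 product=6
t=6: arr=3 -> substrate=1 bound=3 product=8
t=7: arr=3 -> substrate=3 bound=3 product=9
t=8: arr=2 -> substrate=3 bound=3 product=11
t=9: arr=1 -> substrate=3 bound=3 product=12
t=10: arr=3 -> substrate=4 bound=3 product=14
t=11: arr=0 -> substrate=3 bound=3 product=15
t=12: arr=0 -> substrate=1 bound=3 product=17
t=13: arr=3 -> substrate=3 bound=3 product=18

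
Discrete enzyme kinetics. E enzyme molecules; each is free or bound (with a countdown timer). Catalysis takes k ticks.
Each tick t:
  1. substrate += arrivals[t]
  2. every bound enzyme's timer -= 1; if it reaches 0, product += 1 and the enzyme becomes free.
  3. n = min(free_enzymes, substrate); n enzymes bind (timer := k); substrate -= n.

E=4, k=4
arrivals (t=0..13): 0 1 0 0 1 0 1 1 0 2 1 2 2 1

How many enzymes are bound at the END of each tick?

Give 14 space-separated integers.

t=0: arr=0 -> substrate=0 bound=0 product=0
t=1: arr=1 -> substrate=0 bound=1 product=0
t=2: arr=0 -> substrate=0 bound=1 product=0
t=3: arr=0 -> substrate=0 bound=1 product=0
t=4: arr=1 -> substrate=0 bound=2 product=0
t=5: arr=0 -> substrate=0 bound=1 product=1
t=6: arr=1 -> substrate=0 bound=2 product=1
t=7: arr=1 -> substrate=0 bound=3 product=1
t=8: arr=0 -> substrate=0 bound=2 product=2
t=9: arr=2 -> substrate=0 bound=4 product=2
t=10: arr=1 -> substrate=0 bound=4 product=3
t=11: arr=2 -> substrate=1 bound=4 product=4
t=12: arr=2 -> substrate=3 bound=4 product=4
t=13: arr=1 -> substrate=2 bound=4 product=6

Answer: 0 1 1 1 2 1 2 3 2 4 4 4 4 4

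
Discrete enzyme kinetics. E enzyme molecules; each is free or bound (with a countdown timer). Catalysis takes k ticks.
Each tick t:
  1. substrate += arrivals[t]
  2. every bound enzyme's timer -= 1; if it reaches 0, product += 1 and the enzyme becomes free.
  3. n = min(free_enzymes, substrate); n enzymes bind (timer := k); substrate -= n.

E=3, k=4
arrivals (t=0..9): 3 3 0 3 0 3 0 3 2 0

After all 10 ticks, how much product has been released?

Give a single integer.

Answer: 6

Derivation:
t=0: arr=3 -> substrate=0 bound=3 product=0
t=1: arr=3 -> substrate=3 bound=3 product=0
t=2: arr=0 -> substrate=3 bound=3 product=0
t=3: arr=3 -> substrate=6 bound=3 product=0
t=4: arr=0 -> substrate=3 bound=3 product=3
t=5: arr=3 -> substrate=6 bound=3 product=3
t=6: arr=0 -> substrate=6 bound=3 product=3
t=7: arr=3 -> substrate=9 bound=3 product=3
t=8: arr=2 -> substrate=8 bound=3 product=6
t=9: arr=0 -> substrate=8 bound=3 product=6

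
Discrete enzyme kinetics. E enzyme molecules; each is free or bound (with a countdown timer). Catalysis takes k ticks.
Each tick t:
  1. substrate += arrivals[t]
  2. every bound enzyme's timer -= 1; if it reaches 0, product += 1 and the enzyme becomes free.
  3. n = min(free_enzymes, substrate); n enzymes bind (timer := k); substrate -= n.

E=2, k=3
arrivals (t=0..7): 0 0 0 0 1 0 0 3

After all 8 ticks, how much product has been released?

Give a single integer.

t=0: arr=0 -> substrate=0 bound=0 product=0
t=1: arr=0 -> substrate=0 bound=0 product=0
t=2: arr=0 -> substrate=0 bound=0 product=0
t=3: arr=0 -> substrate=0 bound=0 product=0
t=4: arr=1 -> substrate=0 bound=1 product=0
t=5: arr=0 -> substrate=0 bound=1 product=0
t=6: arr=0 -> substrate=0 bound=1 product=0
t=7: arr=3 -> substrate=1 bound=2 product=1

Answer: 1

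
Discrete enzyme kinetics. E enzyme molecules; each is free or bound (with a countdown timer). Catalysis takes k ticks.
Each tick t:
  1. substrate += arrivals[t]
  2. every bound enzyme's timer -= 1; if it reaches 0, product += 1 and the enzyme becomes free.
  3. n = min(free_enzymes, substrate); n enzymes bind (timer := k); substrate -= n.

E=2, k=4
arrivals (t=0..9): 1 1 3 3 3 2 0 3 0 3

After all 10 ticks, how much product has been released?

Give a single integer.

Answer: 4

Derivation:
t=0: arr=1 -> substrate=0 bound=1 product=0
t=1: arr=1 -> substrate=0 bound=2 product=0
t=2: arr=3 -> substrate=3 bound=2 product=0
t=3: arr=3 -> substrate=6 bound=2 product=0
t=4: arr=3 -> substrate=8 bound=2 product=1
t=5: arr=2 -> substrate=9 bound=2 product=2
t=6: arr=0 -> substrate=9 bound=2 product=2
t=7: arr=3 -> substrate=12 bound=2 product=2
t=8: arr=0 -> substrate=11 bound=2 product=3
t=9: arr=3 -> substrate=13 bound=2 product=4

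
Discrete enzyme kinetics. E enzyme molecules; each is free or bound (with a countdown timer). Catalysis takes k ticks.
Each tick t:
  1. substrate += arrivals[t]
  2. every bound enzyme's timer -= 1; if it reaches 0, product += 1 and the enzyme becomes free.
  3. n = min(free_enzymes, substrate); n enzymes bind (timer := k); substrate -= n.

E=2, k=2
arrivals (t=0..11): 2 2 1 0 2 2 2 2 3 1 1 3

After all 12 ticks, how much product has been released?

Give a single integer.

Answer: 10

Derivation:
t=0: arr=2 -> substrate=0 bound=2 product=0
t=1: arr=2 -> substrate=2 bound=2 product=0
t=2: arr=1 -> substrate=1 bound=2 product=2
t=3: arr=0 -> substrate=1 bound=2 product=2
t=4: arr=2 -> substrate=1 bound=2 product=4
t=5: arr=2 -> substrate=3 bound=2 product=4
t=6: arr=2 -> substrate=3 bound=2 product=6
t=7: arr=2 -> substrate=5 bound=2 product=6
t=8: arr=3 -> substrate=6 bound=2 product=8
t=9: arr=1 -> substrate=7 bound=2 product=8
t=10: arr=1 -> substrate=6 bound=2 product=10
t=11: arr=3 -> substrate=9 bound=2 product=10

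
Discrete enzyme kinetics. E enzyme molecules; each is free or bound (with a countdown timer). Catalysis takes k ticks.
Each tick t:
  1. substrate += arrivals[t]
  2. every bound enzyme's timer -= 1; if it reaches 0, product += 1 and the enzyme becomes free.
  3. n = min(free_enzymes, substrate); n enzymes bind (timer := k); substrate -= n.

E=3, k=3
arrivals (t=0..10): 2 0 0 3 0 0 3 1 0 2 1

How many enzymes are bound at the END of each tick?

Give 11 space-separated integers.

Answer: 2 2 2 3 3 3 3 3 3 3 3

Derivation:
t=0: arr=2 -> substrate=0 bound=2 product=0
t=1: arr=0 -> substrate=0 bound=2 product=0
t=2: arr=0 -> substrate=0 bound=2 product=0
t=3: arr=3 -> substrate=0 bound=3 product=2
t=4: arr=0 -> substrate=0 bound=3 product=2
t=5: arr=0 -> substrate=0 bound=3 product=2
t=6: arr=3 -> substrate=0 bound=3 product=5
t=7: arr=1 -> substrate=1 bound=3 product=5
t=8: arr=0 -> substrate=1 bound=3 product=5
t=9: arr=2 -> substrate=0 bound=3 product=8
t=10: arr=1 -> substrate=1 bound=3 product=8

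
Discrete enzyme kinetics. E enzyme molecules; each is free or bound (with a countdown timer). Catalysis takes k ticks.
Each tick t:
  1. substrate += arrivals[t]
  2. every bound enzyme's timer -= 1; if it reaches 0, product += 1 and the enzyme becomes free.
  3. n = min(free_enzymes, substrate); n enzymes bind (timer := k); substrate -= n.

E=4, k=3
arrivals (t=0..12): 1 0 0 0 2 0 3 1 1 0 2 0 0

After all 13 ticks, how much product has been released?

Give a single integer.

Answer: 8

Derivation:
t=0: arr=1 -> substrate=0 bound=1 product=0
t=1: arr=0 -> substrate=0 bound=1 product=0
t=2: arr=0 -> substrate=0 bound=1 product=0
t=3: arr=0 -> substrate=0 bound=0 product=1
t=4: arr=2 -> substrate=0 bound=2 product=1
t=5: arr=0 -> substrate=0 bound=2 product=1
t=6: arr=3 -> substrate=1 bound=4 product=1
t=7: arr=1 -> substrate=0 bound=4 product=3
t=8: arr=1 -> substrate=1 bound=4 product=3
t=9: arr=0 -> substrate=0 bound=3 product=5
t=10: arr=2 -> substrate=0 bound=3 product=7
t=11: arr=0 -> substrate=0 bound=3 product=7
t=12: arr=0 -> substrate=0 bound=2 product=8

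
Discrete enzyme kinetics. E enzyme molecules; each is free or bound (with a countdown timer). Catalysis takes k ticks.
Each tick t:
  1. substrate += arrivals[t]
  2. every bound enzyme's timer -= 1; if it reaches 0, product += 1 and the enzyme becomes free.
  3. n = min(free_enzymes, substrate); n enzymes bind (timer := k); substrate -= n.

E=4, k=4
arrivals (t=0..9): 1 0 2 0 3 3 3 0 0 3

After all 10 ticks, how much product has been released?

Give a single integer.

Answer: 5

Derivation:
t=0: arr=1 -> substrate=0 bound=1 product=0
t=1: arr=0 -> substrate=0 bound=1 product=0
t=2: arr=2 -> substrate=0 bound=3 product=0
t=3: arr=0 -> substrate=0 bound=3 product=0
t=4: arr=3 -> substrate=1 bound=4 product=1
t=5: arr=3 -> substrate=4 bound=4 product=1
t=6: arr=3 -> substrate=5 bound=4 product=3
t=7: arr=0 -> substrate=5 bound=4 product=3
t=8: arr=0 -> substrate=3 bound=4 product=5
t=9: arr=3 -> substrate=6 bound=4 product=5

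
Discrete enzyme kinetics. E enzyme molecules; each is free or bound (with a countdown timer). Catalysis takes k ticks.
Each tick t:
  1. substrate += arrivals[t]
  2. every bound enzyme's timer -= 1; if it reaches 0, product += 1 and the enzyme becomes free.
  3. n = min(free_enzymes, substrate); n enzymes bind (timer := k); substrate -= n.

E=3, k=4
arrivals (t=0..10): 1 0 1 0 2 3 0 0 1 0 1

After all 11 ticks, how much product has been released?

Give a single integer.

Answer: 5

Derivation:
t=0: arr=1 -> substrate=0 bound=1 product=0
t=1: arr=0 -> substrate=0 bound=1 product=0
t=2: arr=1 -> substrate=0 bound=2 product=0
t=3: arr=0 -> substrate=0 bound=2 product=0
t=4: arr=2 -> substrate=0 bound=3 product=1
t=5: arr=3 -> substrate=3 bound=3 product=1
t=6: arr=0 -> substrate=2 bound=3 product=2
t=7: arr=0 -> substrate=2 bound=3 product=2
t=8: arr=1 -> substrate=1 bound=3 product=4
t=9: arr=0 -> substrate=1 bound=3 product=4
t=10: arr=1 -> substrate=1 bound=3 product=5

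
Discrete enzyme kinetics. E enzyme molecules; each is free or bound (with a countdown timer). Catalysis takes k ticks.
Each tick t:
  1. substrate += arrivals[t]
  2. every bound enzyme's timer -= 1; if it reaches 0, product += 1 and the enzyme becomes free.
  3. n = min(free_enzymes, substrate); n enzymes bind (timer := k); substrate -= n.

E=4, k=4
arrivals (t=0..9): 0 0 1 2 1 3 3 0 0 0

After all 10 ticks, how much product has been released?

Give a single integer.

Answer: 4

Derivation:
t=0: arr=0 -> substrate=0 bound=0 product=0
t=1: arr=0 -> substrate=0 bound=0 product=0
t=2: arr=1 -> substrate=0 bound=1 product=0
t=3: arr=2 -> substrate=0 bound=3 product=0
t=4: arr=1 -> substrate=0 bound=4 product=0
t=5: arr=3 -> substrate=3 bound=4 product=0
t=6: arr=3 -> substrate=5 bound=4 product=1
t=7: arr=0 -> substrate=3 bound=4 product=3
t=8: arr=0 -> substrate=2 bound=4 product=4
t=9: arr=0 -> substrate=2 bound=4 product=4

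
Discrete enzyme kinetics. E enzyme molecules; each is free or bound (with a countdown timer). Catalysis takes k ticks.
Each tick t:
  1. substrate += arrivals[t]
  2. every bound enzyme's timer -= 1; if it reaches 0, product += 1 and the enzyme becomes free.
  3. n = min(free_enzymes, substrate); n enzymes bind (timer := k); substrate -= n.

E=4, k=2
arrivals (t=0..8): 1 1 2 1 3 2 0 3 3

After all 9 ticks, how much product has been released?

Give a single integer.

Answer: 10

Derivation:
t=0: arr=1 -> substrate=0 bound=1 product=0
t=1: arr=1 -> substrate=0 bound=2 product=0
t=2: arr=2 -> substrate=0 bound=3 product=1
t=3: arr=1 -> substrate=0 bound=3 product=2
t=4: arr=3 -> substrate=0 bound=4 product=4
t=5: arr=2 -> substrate=1 bound=4 product=5
t=6: arr=0 -> substrate=0 bound=2 product=8
t=7: arr=3 -> substrate=0 bound=4 product=9
t=8: arr=3 -> substrate=2 bound=4 product=10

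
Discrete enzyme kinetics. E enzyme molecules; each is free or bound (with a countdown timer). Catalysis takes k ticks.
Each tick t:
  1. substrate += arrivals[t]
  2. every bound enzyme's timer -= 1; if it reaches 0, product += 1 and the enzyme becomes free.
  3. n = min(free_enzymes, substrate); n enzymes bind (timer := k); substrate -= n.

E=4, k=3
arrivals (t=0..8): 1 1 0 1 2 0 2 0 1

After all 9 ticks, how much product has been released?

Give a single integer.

t=0: arr=1 -> substrate=0 bound=1 product=0
t=1: arr=1 -> substrate=0 bound=2 product=0
t=2: arr=0 -> substrate=0 bound=2 product=0
t=3: arr=1 -> substrate=0 bound=2 product=1
t=4: arr=2 -> substrate=0 bound=3 product=2
t=5: arr=0 -> substrate=0 bound=3 product=2
t=6: arr=2 -> substrate=0 bound=4 product=3
t=7: arr=0 -> substrate=0 bound=2 product=5
t=8: arr=1 -> substrate=0 bound=3 product=5

Answer: 5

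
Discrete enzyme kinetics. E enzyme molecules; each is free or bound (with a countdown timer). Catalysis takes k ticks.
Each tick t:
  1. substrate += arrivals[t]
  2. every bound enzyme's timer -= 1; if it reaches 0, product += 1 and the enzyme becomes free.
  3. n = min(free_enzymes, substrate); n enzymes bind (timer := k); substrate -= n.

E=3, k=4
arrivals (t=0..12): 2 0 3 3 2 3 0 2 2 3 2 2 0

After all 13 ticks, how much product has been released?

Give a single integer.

t=0: arr=2 -> substrate=0 bound=2 product=0
t=1: arr=0 -> substrate=0 bound=2 product=0
t=2: arr=3 -> substrate=2 bound=3 product=0
t=3: arr=3 -> substrate=5 bound=3 product=0
t=4: arr=2 -> substrate=5 bound=3 product=2
t=5: arr=3 -> substrate=8 bound=3 product=2
t=6: arr=0 -> substrate=7 bound=3 product=3
t=7: arr=2 -> substrate=9 bound=3 product=3
t=8: arr=2 -> substrate=9 bound=3 product=5
t=9: arr=3 -> substrate=12 bound=3 product=5
t=10: arr=2 -> substrate=13 bound=3 product=6
t=11: arr=2 -> substrate=15 bound=3 product=6
t=12: arr=0 -> substrate=13 bound=3 product=8

Answer: 8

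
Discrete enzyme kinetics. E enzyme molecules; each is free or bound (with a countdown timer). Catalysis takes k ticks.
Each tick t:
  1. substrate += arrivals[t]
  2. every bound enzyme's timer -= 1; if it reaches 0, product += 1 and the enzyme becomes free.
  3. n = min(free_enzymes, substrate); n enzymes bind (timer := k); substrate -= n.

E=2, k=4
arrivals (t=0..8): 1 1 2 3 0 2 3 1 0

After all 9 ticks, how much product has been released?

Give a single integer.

t=0: arr=1 -> substrate=0 bound=1 product=0
t=1: arr=1 -> substrate=0 bound=2 product=0
t=2: arr=2 -> substrate=2 bound=2 product=0
t=3: arr=3 -> substrate=5 bound=2 product=0
t=4: arr=0 -> substrate=4 bound=2 product=1
t=5: arr=2 -> substrate=5 bound=2 product=2
t=6: arr=3 -> substrate=8 bound=2 product=2
t=7: arr=1 -> substrate=9 bound=2 product=2
t=8: arr=0 -> substrate=8 bound=2 product=3

Answer: 3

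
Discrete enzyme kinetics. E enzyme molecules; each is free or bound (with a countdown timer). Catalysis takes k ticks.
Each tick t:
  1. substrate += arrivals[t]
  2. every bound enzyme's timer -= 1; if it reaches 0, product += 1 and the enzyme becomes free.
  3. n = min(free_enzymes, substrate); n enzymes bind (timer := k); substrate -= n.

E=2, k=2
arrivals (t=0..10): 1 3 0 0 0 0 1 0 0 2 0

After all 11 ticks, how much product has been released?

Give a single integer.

Answer: 5

Derivation:
t=0: arr=1 -> substrate=0 bound=1 product=0
t=1: arr=3 -> substrate=2 bound=2 product=0
t=2: arr=0 -> substrate=1 bound=2 product=1
t=3: arr=0 -> substrate=0 bound=2 product=2
t=4: arr=0 -> substrate=0 bound=1 product=3
t=5: arr=0 -> substrate=0 bound=0 product=4
t=6: arr=1 -> substrate=0 bound=1 product=4
t=7: arr=0 -> substrate=0 bound=1 product=4
t=8: arr=0 -> substrate=0 bound=0 product=5
t=9: arr=2 -> substrate=0 bound=2 product=5
t=10: arr=0 -> substrate=0 bound=2 product=5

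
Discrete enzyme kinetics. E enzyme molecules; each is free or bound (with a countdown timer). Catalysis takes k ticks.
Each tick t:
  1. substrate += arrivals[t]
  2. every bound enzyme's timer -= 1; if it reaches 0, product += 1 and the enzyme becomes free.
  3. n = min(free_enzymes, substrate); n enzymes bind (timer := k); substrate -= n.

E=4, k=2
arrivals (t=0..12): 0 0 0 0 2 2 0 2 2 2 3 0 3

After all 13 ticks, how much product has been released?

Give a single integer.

t=0: arr=0 -> substrate=0 bound=0 product=0
t=1: arr=0 -> substrate=0 bound=0 product=0
t=2: arr=0 -> substrate=0 bound=0 product=0
t=3: arr=0 -> substrate=0 bound=0 product=0
t=4: arr=2 -> substrate=0 bound=2 product=0
t=5: arr=2 -> substrate=0 bound=4 product=0
t=6: arr=0 -> substrate=0 bound=2 product=2
t=7: arr=2 -> substrate=0 bound=2 product=4
t=8: arr=2 -> substrate=0 bound=4 product=4
t=9: arr=2 -> substrate=0 bound=4 product=6
t=10: arr=3 -> substrate=1 bound=4 product=8
t=11: arr=0 -> substrate=0 bound=3 product=10
t=12: arr=3 -> substrate=0 bound=4 product=12

Answer: 12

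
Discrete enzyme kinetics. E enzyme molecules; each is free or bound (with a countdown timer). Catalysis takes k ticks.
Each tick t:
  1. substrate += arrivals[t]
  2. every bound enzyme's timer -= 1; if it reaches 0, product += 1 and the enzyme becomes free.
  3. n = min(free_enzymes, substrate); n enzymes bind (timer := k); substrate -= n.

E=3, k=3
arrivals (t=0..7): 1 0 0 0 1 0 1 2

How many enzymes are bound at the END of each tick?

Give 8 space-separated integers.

Answer: 1 1 1 0 1 1 2 3

Derivation:
t=0: arr=1 -> substrate=0 bound=1 product=0
t=1: arr=0 -> substrate=0 bound=1 product=0
t=2: arr=0 -> substrate=0 bound=1 product=0
t=3: arr=0 -> substrate=0 bound=0 product=1
t=4: arr=1 -> substrate=0 bound=1 product=1
t=5: arr=0 -> substrate=0 bound=1 product=1
t=6: arr=1 -> substrate=0 bound=2 product=1
t=7: arr=2 -> substrate=0 bound=3 product=2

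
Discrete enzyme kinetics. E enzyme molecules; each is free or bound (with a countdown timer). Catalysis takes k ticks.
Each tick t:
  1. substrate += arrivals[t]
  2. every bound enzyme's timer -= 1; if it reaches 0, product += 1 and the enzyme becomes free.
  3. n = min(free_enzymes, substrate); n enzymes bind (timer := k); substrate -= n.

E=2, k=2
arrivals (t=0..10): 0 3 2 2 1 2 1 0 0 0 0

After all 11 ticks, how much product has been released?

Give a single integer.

t=0: arr=0 -> substrate=0 bound=0 product=0
t=1: arr=3 -> substrate=1 bound=2 product=0
t=2: arr=2 -> substrate=3 bound=2 product=0
t=3: arr=2 -> substrate=3 bound=2 product=2
t=4: arr=1 -> substrate=4 bound=2 product=2
t=5: arr=2 -> substrate=4 bound=2 product=4
t=6: arr=1 -> substrate=5 bound=2 product=4
t=7: arr=0 -> substrate=3 bound=2 product=6
t=8: arr=0 -> substrate=3 bound=2 product=6
t=9: arr=0 -> substrate=1 bound=2 product=8
t=10: arr=0 -> substrate=1 bound=2 product=8

Answer: 8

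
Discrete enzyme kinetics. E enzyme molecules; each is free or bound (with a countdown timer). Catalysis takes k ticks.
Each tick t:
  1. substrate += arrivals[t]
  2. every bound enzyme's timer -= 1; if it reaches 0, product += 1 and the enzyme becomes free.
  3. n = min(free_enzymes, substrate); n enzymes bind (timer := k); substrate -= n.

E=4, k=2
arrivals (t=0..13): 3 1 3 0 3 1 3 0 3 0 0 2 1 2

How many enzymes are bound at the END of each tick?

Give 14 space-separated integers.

Answer: 3 4 4 3 3 4 4 3 3 3 0 2 3 3

Derivation:
t=0: arr=3 -> substrate=0 bound=3 product=0
t=1: arr=1 -> substrate=0 bound=4 product=0
t=2: arr=3 -> substrate=0 bound=4 product=3
t=3: arr=0 -> substrate=0 bound=3 product=4
t=4: arr=3 -> substrate=0 bound=3 product=7
t=5: arr=1 -> substrate=0 bound=4 product=7
t=6: arr=3 -> substrate=0 bound=4 product=10
t=7: arr=0 -> substrate=0 bound=3 product=11
t=8: arr=3 -> substrate=0 bound=3 product=14
t=9: arr=0 -> substrate=0 bound=3 product=14
t=10: arr=0 -> substrate=0 bound=0 product=17
t=11: arr=2 -> substrate=0 bound=2 product=17
t=12: arr=1 -> substrate=0 bound=3 product=17
t=13: arr=2 -> substrate=0 bound=3 product=19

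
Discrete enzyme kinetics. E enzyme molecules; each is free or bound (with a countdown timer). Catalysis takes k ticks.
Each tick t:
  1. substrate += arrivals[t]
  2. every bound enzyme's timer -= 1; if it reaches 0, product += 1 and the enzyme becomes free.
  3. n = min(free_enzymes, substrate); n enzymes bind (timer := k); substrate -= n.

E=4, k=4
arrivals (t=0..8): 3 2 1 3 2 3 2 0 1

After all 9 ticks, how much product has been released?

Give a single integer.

t=0: arr=3 -> substrate=0 bound=3 product=0
t=1: arr=2 -> substrate=1 bound=4 product=0
t=2: arr=1 -> substrate=2 bound=4 product=0
t=3: arr=3 -> substrate=5 bound=4 product=0
t=4: arr=2 -> substrate=4 bound=4 product=3
t=5: arr=3 -> substrate=6 bound=4 product=4
t=6: arr=2 -> substrate=8 bound=4 product=4
t=7: arr=0 -> substrate=8 bound=4 product=4
t=8: arr=1 -> substrate=6 bound=4 product=7

Answer: 7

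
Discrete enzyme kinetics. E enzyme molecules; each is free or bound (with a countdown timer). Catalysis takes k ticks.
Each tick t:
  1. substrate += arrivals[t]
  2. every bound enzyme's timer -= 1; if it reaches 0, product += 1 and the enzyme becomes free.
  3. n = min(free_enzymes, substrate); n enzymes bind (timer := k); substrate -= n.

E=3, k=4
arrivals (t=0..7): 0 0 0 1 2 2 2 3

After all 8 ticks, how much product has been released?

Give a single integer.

t=0: arr=0 -> substrate=0 bound=0 product=0
t=1: arr=0 -> substrate=0 bound=0 product=0
t=2: arr=0 -> substrate=0 bound=0 product=0
t=3: arr=1 -> substrate=0 bound=1 product=0
t=4: arr=2 -> substrate=0 bound=3 product=0
t=5: arr=2 -> substrate=2 bound=3 product=0
t=6: arr=2 -> substrate=4 bound=3 product=0
t=7: arr=3 -> substrate=6 bound=3 product=1

Answer: 1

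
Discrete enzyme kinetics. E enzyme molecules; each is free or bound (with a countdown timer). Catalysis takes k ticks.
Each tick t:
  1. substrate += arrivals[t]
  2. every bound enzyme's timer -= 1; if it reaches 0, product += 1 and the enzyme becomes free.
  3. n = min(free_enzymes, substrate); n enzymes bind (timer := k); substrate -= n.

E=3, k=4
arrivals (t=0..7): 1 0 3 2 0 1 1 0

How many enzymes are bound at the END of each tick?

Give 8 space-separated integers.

Answer: 1 1 3 3 3 3 3 3

Derivation:
t=0: arr=1 -> substrate=0 bound=1 product=0
t=1: arr=0 -> substrate=0 bound=1 product=0
t=2: arr=3 -> substrate=1 bound=3 product=0
t=3: arr=2 -> substrate=3 bound=3 product=0
t=4: arr=0 -> substrate=2 bound=3 product=1
t=5: arr=1 -> substrate=3 bound=3 product=1
t=6: arr=1 -> substrate=2 bound=3 product=3
t=7: arr=0 -> substrate=2 bound=3 product=3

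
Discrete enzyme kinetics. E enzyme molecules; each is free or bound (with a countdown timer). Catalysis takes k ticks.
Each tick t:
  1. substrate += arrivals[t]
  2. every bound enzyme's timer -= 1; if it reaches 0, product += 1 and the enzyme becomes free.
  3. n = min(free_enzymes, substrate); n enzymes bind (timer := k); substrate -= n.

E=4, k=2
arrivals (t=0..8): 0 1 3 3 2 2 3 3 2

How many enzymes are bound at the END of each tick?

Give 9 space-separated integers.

Answer: 0 1 4 4 4 4 4 4 4

Derivation:
t=0: arr=0 -> substrate=0 bound=0 product=0
t=1: arr=1 -> substrate=0 bound=1 product=0
t=2: arr=3 -> substrate=0 bound=4 product=0
t=3: arr=3 -> substrate=2 bound=4 product=1
t=4: arr=2 -> substrate=1 bound=4 product=4
t=5: arr=2 -> substrate=2 bound=4 product=5
t=6: arr=3 -> substrate=2 bound=4 product=8
t=7: arr=3 -> substrate=4 bound=4 product=9
t=8: arr=2 -> substrate=3 bound=4 product=12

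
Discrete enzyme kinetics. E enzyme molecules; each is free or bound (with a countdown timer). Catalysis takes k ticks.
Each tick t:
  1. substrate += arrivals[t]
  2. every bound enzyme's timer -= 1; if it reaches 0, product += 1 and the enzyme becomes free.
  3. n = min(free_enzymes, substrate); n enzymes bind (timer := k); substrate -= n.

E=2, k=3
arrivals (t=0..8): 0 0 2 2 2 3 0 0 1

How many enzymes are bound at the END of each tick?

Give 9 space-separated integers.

t=0: arr=0 -> substrate=0 bound=0 product=0
t=1: arr=0 -> substrate=0 bound=0 product=0
t=2: arr=2 -> substrate=0 bound=2 product=0
t=3: arr=2 -> substrate=2 bound=2 product=0
t=4: arr=2 -> substrate=4 bound=2 product=0
t=5: arr=3 -> substrate=5 bound=2 product=2
t=6: arr=0 -> substrate=5 bound=2 product=2
t=7: arr=0 -> substrate=5 bound=2 product=2
t=8: arr=1 -> substrate=4 bound=2 product=4

Answer: 0 0 2 2 2 2 2 2 2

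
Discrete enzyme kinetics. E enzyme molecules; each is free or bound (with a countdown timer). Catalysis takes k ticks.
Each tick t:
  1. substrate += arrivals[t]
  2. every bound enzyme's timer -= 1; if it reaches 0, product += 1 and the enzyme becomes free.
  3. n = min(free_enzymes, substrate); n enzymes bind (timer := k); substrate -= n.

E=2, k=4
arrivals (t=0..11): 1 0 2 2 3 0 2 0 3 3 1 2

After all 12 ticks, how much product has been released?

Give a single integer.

t=0: arr=1 -> substrate=0 bound=1 product=0
t=1: arr=0 -> substrate=0 bound=1 product=0
t=2: arr=2 -> substrate=1 bound=2 product=0
t=3: arr=2 -> substrate=3 bound=2 product=0
t=4: arr=3 -> substrate=5 bound=2 product=1
t=5: arr=0 -> substrate=5 bound=2 product=1
t=6: arr=2 -> substrate=6 bound=2 product=2
t=7: arr=0 -> substrate=6 bound=2 product=2
t=8: arr=3 -> substrate=8 bound=2 product=3
t=9: arr=3 -> substrate=11 bound=2 product=3
t=10: arr=1 -> substrate=11 bound=2 product=4
t=11: arr=2 -> substrate=13 bound=2 product=4

Answer: 4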